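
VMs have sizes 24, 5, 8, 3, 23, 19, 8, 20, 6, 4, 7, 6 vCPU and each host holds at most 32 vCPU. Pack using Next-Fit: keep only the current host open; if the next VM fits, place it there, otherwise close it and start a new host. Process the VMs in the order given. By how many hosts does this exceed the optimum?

Next-Fit: [24,5] [8,3] [23] [19,8] [20,6,4] [7,6] → 6 hosts.
Total size 133 vCPU; any packing needs at least ⌈133/32⌉ = 5 hosts.
An optimal packing achieves that bound: [24,8] [23,8] [20,7,5] [19,6,6] [4,3] → 5 hosts.
Excess: 6 − 5 = 1.

1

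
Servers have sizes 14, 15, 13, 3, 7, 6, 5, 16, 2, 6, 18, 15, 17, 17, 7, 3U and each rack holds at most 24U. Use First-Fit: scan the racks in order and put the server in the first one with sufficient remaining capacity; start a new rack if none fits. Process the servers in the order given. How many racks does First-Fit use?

8

14U → rack 1 (remaining 10U)
15U → rack 2 (remaining 9U)
13U → rack 3 (remaining 11U)
3U → rack 1 (remaining 7U)
7U → rack 1 (remaining 0U)
6U → rack 2 (remaining 3U)
5U → rack 3 (remaining 6U)
16U → rack 4 (remaining 8U)
2U → rack 2 (remaining 1U)
6U → rack 3 (remaining 0U)
18U → rack 5 (remaining 6U)
15U → rack 6 (remaining 9U)
17U → rack 7 (remaining 7U)
17U → rack 8 (remaining 7U)
7U → rack 4 (remaining 1U)
3U → rack 5 (remaining 3U)
Final racks: [14,3,7] [15,6,2] [13,5,6] [16,7] [18,3] [15] [17] [17].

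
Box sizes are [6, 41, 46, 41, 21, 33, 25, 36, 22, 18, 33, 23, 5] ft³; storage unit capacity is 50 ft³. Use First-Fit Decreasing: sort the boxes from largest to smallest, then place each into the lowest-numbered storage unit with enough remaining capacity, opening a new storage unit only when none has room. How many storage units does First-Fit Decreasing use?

Sorted descending: 46, 41, 41, 36, 33, 33, 25, 23, 22, 21, 18, 6, 5.
Put 46 ft³ in storage unit 1; 4 ft³ remain.
Put 41 ft³ in storage unit 2; 9 ft³ remain.
Put 41 ft³ in storage unit 3; 9 ft³ remain.
Put 36 ft³ in storage unit 4; 14 ft³ remain.
Put 33 ft³ in storage unit 5; 17 ft³ remain.
Put 33 ft³ in storage unit 6; 17 ft³ remain.
Put 25 ft³ in storage unit 7; 25 ft³ remain.
Put 23 ft³ in storage unit 7; 2 ft³ remain.
Put 22 ft³ in storage unit 8; 28 ft³ remain.
Put 21 ft³ in storage unit 8; 7 ft³ remain.
Put 18 ft³ in storage unit 9; 32 ft³ remain.
Put 6 ft³ in storage unit 2; 3 ft³ remain.
Put 5 ft³ in storage unit 3; 4 ft³ remain.

9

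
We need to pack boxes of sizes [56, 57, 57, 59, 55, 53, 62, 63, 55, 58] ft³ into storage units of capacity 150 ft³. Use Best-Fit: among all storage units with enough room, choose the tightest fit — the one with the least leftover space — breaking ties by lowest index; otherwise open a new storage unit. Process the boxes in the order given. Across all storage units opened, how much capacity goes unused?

175

storage unit 1: place 56 ft³, 94 ft³ left
storage unit 1: place 57 ft³, 37 ft³ left
storage unit 2: place 57 ft³, 93 ft³ left
storage unit 2: place 59 ft³, 34 ft³ left
storage unit 3: place 55 ft³, 95 ft³ left
storage unit 3: place 53 ft³, 42 ft³ left
storage unit 4: place 62 ft³, 88 ft³ left
storage unit 4: place 63 ft³, 25 ft³ left
storage unit 5: place 55 ft³, 95 ft³ left
storage unit 5: place 58 ft³, 37 ft³ left
5 storage units × 150 ft³ = 750 ft³; used 575 ft³; unused 175 ft³.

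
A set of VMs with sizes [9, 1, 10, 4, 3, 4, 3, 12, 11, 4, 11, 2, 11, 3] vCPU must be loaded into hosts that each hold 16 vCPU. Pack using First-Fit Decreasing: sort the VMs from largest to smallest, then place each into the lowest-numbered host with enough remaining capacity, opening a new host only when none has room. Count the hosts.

Sorted descending: 12, 11, 11, 11, 10, 9, 4, 4, 4, 3, 3, 3, 2, 1.
12 vCPU → host 1 (remaining 4 vCPU)
11 vCPU → host 2 (remaining 5 vCPU)
11 vCPU → host 3 (remaining 5 vCPU)
11 vCPU → host 4 (remaining 5 vCPU)
10 vCPU → host 5 (remaining 6 vCPU)
9 vCPU → host 6 (remaining 7 vCPU)
4 vCPU → host 1 (remaining 0 vCPU)
4 vCPU → host 2 (remaining 1 vCPU)
4 vCPU → host 3 (remaining 1 vCPU)
3 vCPU → host 4 (remaining 2 vCPU)
3 vCPU → host 5 (remaining 3 vCPU)
3 vCPU → host 5 (remaining 0 vCPU)
2 vCPU → host 4 (remaining 0 vCPU)
1 vCPU → host 2 (remaining 0 vCPU)
Final hosts: [12,4] [11,4,1] [11,4] [11,3,2] [10,3,3] [9].

6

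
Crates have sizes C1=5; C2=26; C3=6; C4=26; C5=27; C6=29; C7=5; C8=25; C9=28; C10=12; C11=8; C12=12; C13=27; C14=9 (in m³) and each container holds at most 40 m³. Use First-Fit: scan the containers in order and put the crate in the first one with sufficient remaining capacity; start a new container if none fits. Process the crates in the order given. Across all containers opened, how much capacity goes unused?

35

Put C1 (5 m³) in container 1; 35 m³ remain.
Put C2 (26 m³) in container 1; 9 m³ remain.
Put C3 (6 m³) in container 1; 3 m³ remain.
Put C4 (26 m³) in container 2; 14 m³ remain.
Put C5 (27 m³) in container 3; 13 m³ remain.
Put C6 (29 m³) in container 4; 11 m³ remain.
Put C7 (5 m³) in container 2; 9 m³ remain.
Put C8 (25 m³) in container 5; 15 m³ remain.
Put C9 (28 m³) in container 6; 12 m³ remain.
Put C10 (12 m³) in container 3; 1 m³ remain.
Put C11 (8 m³) in container 2; 1 m³ remain.
Put C12 (12 m³) in container 5; 3 m³ remain.
Put C13 (27 m³) in container 7; 13 m³ remain.
Put C14 (9 m³) in container 4; 2 m³ remain.
7 containers × 40 m³ = 280 m³; used 245 m³; unused 35 m³.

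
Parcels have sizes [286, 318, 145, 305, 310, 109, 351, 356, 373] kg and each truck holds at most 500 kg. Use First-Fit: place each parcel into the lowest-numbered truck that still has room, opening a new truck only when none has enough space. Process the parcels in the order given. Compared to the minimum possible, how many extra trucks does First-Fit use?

First-Fit: [286,145] [318,109] [305] [310] [351] [356] [373] → 7 trucks.
7 parcels exceed 250 kg (half the capacity), and no two of those can share a truck, so at least 7 trucks are needed.
So 7 is already optimal.

0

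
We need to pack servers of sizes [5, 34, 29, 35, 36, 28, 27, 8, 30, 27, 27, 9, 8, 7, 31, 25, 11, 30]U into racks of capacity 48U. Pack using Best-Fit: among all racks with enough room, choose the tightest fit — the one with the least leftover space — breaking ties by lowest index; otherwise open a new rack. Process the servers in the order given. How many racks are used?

Put 5U in rack 1; 43U remain.
Put 34U in rack 1; 9U remain.
Put 29U in rack 2; 19U remain.
Put 35U in rack 3; 13U remain.
Put 36U in rack 4; 12U remain.
Put 28U in rack 5; 20U remain.
Put 27U in rack 6; 21U remain.
Put 8U in rack 1; 1U remain.
Put 30U in rack 7; 18U remain.
Put 27U in rack 8; 21U remain.
Put 27U in rack 9; 21U remain.
Put 9U in rack 4; 3U remain.
Put 8U in rack 3; 5U remain.
Put 7U in rack 7; 11U remain.
Put 31U in rack 10; 17U remain.
Put 25U in rack 11; 23U remain.
Put 11U in rack 7; 0U remain.
Put 30U in rack 12; 18U remain.

12 racks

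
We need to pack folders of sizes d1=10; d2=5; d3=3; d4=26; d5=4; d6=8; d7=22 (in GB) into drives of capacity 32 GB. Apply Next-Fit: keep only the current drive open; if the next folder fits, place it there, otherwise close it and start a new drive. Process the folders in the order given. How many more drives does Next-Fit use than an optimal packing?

Next-Fit: [10,5,3] [26,4] [8,22] → 3 drives.
Total size 78 GB; any packing needs at least ⌈78/32⌉ = 3 drives.
So 3 is already optimal.

0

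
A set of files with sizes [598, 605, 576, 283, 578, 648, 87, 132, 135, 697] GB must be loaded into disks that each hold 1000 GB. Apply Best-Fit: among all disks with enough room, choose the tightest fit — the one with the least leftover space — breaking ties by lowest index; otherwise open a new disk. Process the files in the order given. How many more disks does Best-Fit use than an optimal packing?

Best-Fit: [598] [605,283,87] [576] [578] [648,132,135] [697] → 6 disks.
6 files exceed 500 GB (half the capacity), and no two of those can share a disk, so at least 6 disks are needed.
So 6 is already optimal.

0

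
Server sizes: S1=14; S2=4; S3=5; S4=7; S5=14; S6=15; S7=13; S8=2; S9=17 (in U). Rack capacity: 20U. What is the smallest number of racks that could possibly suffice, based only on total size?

5

Total size = 14 + 4 + 5 + 7 + 14 + 15 + 13 + 2 + 17 = 91U.
⌈91 / 20⌉ = 5.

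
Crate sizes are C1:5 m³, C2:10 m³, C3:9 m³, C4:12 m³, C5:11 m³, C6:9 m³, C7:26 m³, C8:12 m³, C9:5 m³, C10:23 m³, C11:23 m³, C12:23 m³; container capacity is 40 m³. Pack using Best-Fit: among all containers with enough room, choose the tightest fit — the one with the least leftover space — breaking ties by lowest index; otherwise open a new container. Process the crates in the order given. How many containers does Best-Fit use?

container 1: place C1 (5 m³), 35 m³ left
container 1: place C2 (10 m³), 25 m³ left
container 1: place C3 (9 m³), 16 m³ left
container 1: place C4 (12 m³), 4 m³ left
container 2: place C5 (11 m³), 29 m³ left
container 2: place C6 (9 m³), 20 m³ left
container 3: place C7 (26 m³), 14 m³ left
container 3: place C8 (12 m³), 2 m³ left
container 2: place C9 (5 m³), 15 m³ left
container 4: place C10 (23 m³), 17 m³ left
container 5: place C11 (23 m³), 17 m³ left
container 6: place C12 (23 m³), 17 m³ left
Final containers: [5,10,9,12] [11,9,5] [26,12] [23] [23] [23].

6 containers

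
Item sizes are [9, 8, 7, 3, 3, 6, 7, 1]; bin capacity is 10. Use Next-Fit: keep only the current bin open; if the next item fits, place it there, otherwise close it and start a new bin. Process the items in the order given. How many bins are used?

Put 9 in bin 1; 1 remain.
Put 8 in bin 2; 2 remain.
Put 7 in bin 3; 3 remain.
Put 3 in bin 3; 0 remain.
Put 3 in bin 4; 7 remain.
Put 6 in bin 4; 1 remain.
Put 7 in bin 5; 3 remain.
Put 1 in bin 5; 2 remain.
Final bins: [9] [8] [7,3] [3,6] [7,1].

5 bins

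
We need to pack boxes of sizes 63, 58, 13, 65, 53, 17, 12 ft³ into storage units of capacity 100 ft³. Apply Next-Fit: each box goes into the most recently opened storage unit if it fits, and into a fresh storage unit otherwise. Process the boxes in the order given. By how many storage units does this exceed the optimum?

Next-Fit: [63] [58,13] [65] [53,17,12] → 4 storage units.
4 boxes exceed 50 ft³ (half the capacity), and no two of those can share a storage unit, so at least 4 storage units are needed.
So 4 is already optimal.

0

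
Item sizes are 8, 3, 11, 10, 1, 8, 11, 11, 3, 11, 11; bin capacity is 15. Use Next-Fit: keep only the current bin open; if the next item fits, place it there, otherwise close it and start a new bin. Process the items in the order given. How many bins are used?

bin 1: place 8, 7 left
bin 1: place 3, 4 left
bin 2: place 11, 4 left
bin 3: place 10, 5 left
bin 3: place 1, 4 left
bin 4: place 8, 7 left
bin 5: place 11, 4 left
bin 6: place 11, 4 left
bin 6: place 3, 1 left
bin 7: place 11, 4 left
bin 8: place 11, 4 left
Final bins: [8,3] [11] [10,1] [8] [11] [11,3] [11] [11].

8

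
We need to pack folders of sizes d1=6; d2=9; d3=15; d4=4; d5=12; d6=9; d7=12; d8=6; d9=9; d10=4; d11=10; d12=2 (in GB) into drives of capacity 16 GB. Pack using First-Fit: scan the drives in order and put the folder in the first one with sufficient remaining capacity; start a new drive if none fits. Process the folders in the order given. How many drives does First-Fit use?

7

d1 (6 GB) → drive 1 (remaining 10 GB)
d2 (9 GB) → drive 1 (remaining 1 GB)
d3 (15 GB) → drive 2 (remaining 1 GB)
d4 (4 GB) → drive 3 (remaining 12 GB)
d5 (12 GB) → drive 3 (remaining 0 GB)
d6 (9 GB) → drive 4 (remaining 7 GB)
d7 (12 GB) → drive 5 (remaining 4 GB)
d8 (6 GB) → drive 4 (remaining 1 GB)
d9 (9 GB) → drive 6 (remaining 7 GB)
d10 (4 GB) → drive 5 (remaining 0 GB)
d11 (10 GB) → drive 7 (remaining 6 GB)
d12 (2 GB) → drive 6 (remaining 5 GB)
Final drives: [6,9] [15] [4,12] [9,6] [12,4] [9,2] [10].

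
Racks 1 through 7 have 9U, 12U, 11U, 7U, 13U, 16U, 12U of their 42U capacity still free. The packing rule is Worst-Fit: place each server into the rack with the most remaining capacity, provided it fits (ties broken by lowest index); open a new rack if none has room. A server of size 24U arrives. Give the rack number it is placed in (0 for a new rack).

0

No rack has ≥ 24U free, so a new rack is opened.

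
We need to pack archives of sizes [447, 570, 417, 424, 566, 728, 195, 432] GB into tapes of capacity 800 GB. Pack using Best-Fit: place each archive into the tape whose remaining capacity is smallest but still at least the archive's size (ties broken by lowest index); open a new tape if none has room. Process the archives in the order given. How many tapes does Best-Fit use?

tape 1: place 447 GB, 353 GB left
tape 2: place 570 GB, 230 GB left
tape 3: place 417 GB, 383 GB left
tape 4: place 424 GB, 376 GB left
tape 5: place 566 GB, 234 GB left
tape 6: place 728 GB, 72 GB left
tape 2: place 195 GB, 35 GB left
tape 7: place 432 GB, 368 GB left
Final tapes: [447] [570,195] [417] [424] [566] [728] [432].

7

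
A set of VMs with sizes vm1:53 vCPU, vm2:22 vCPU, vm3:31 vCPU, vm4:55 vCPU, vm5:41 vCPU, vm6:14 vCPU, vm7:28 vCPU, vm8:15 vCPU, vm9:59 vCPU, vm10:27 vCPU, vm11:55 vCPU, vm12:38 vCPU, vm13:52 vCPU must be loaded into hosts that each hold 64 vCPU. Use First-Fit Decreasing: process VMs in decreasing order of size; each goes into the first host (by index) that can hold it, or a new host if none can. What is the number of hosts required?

9

Sorted descending: 59, 55, 55, 53, 52, 41, 38, 31, 28, 27, 22, 15, 14.
Put 59 vCPU in host 1; 5 vCPU remain.
Put 55 vCPU in host 2; 9 vCPU remain.
Put 55 vCPU in host 3; 9 vCPU remain.
Put 53 vCPU in host 4; 11 vCPU remain.
Put 52 vCPU in host 5; 12 vCPU remain.
Put 41 vCPU in host 6; 23 vCPU remain.
Put 38 vCPU in host 7; 26 vCPU remain.
Put 31 vCPU in host 8; 33 vCPU remain.
Put 28 vCPU in host 8; 5 vCPU remain.
Put 27 vCPU in host 9; 37 vCPU remain.
Put 22 vCPU in host 6; 1 vCPU remain.
Put 15 vCPU in host 7; 11 vCPU remain.
Put 14 vCPU in host 9; 23 vCPU remain.
Final hosts: [59] [55] [55] [53] [52] [41,22] [38,15] [31,28] [27,14].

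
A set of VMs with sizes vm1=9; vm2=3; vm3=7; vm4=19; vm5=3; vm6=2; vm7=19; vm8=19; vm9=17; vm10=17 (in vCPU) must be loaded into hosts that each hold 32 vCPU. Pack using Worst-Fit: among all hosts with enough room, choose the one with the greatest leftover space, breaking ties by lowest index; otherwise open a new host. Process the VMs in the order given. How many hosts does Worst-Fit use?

6

host 1: place vm1 (9 vCPU), 23 vCPU left
host 1: place vm2 (3 vCPU), 20 vCPU left
host 1: place vm3 (7 vCPU), 13 vCPU left
host 2: place vm4 (19 vCPU), 13 vCPU left
host 1: place vm5 (3 vCPU), 10 vCPU left
host 2: place vm6 (2 vCPU), 11 vCPU left
host 3: place vm7 (19 vCPU), 13 vCPU left
host 4: place vm8 (19 vCPU), 13 vCPU left
host 5: place vm9 (17 vCPU), 15 vCPU left
host 6: place vm10 (17 vCPU), 15 vCPU left
Final hosts: [9,3,7,3] [19,2] [19] [19] [17] [17].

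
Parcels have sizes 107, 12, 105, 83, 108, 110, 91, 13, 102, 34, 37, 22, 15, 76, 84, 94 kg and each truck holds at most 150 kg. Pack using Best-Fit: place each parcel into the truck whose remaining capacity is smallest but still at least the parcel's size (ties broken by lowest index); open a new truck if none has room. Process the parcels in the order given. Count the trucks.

10

107 kg → truck 1 (remaining 43 kg)
12 kg → truck 1 (remaining 31 kg)
105 kg → truck 2 (remaining 45 kg)
83 kg → truck 3 (remaining 67 kg)
108 kg → truck 4 (remaining 42 kg)
110 kg → truck 5 (remaining 40 kg)
91 kg → truck 6 (remaining 59 kg)
13 kg → truck 1 (remaining 18 kg)
102 kg → truck 7 (remaining 48 kg)
34 kg → truck 5 (remaining 6 kg)
37 kg → truck 4 (remaining 5 kg)
22 kg → truck 2 (remaining 23 kg)
15 kg → truck 1 (remaining 3 kg)
76 kg → truck 8 (remaining 74 kg)
84 kg → truck 9 (remaining 66 kg)
94 kg → truck 10 (remaining 56 kg)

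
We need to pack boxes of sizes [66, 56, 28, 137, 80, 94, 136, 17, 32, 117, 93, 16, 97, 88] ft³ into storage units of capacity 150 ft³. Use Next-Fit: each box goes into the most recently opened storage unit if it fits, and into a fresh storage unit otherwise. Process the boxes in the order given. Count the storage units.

10

66 ft³ → storage unit 1 (remaining 84 ft³)
56 ft³ → storage unit 1 (remaining 28 ft³)
28 ft³ → storage unit 1 (remaining 0 ft³)
137 ft³ → storage unit 2 (remaining 13 ft³)
80 ft³ → storage unit 3 (remaining 70 ft³)
94 ft³ → storage unit 4 (remaining 56 ft³)
136 ft³ → storage unit 5 (remaining 14 ft³)
17 ft³ → storage unit 6 (remaining 133 ft³)
32 ft³ → storage unit 6 (remaining 101 ft³)
117 ft³ → storage unit 7 (remaining 33 ft³)
93 ft³ → storage unit 8 (remaining 57 ft³)
16 ft³ → storage unit 8 (remaining 41 ft³)
97 ft³ → storage unit 9 (remaining 53 ft³)
88 ft³ → storage unit 10 (remaining 62 ft³)
Final storage units: [66,56,28] [137] [80] [94] [136] [17,32] [117] [93,16] [97] [88].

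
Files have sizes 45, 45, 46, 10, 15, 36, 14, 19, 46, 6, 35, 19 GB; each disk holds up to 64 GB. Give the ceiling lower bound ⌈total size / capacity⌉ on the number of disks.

Total size = 45 + 45 + 46 + 10 + 15 + 36 + 14 + 19 + 46 + 6 + 35 + 19 = 336 GB.
⌈336 / 64⌉ = 6.

6 disks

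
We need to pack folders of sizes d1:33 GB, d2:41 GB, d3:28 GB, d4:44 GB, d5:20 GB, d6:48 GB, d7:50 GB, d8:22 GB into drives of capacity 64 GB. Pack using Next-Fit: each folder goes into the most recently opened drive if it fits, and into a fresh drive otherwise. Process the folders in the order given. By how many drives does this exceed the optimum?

Next-Fit: [33] [41] [28] [44,20] [48] [50] [22] → 7 drives.
Total size 286 GB; any packing needs at least ⌈286/64⌉ = 5 drives.
An optimal packing achieves that bound: [50] [48] [44,20] [41,22] [33,28] → 5 drives.
Excess: 7 − 5 = 2.

2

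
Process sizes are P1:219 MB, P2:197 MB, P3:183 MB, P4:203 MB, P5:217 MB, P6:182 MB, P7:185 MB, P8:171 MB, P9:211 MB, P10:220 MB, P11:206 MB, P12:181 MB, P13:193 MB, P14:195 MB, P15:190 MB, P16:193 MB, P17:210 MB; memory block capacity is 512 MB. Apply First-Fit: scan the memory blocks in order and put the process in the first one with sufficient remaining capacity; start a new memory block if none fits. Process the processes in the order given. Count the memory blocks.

P1 (219 MB) → memory block 1 (remaining 293 MB)
P2 (197 MB) → memory block 1 (remaining 96 MB)
P3 (183 MB) → memory block 2 (remaining 329 MB)
P4 (203 MB) → memory block 2 (remaining 126 MB)
P5 (217 MB) → memory block 3 (remaining 295 MB)
P6 (182 MB) → memory block 3 (remaining 113 MB)
P7 (185 MB) → memory block 4 (remaining 327 MB)
P8 (171 MB) → memory block 4 (remaining 156 MB)
P9 (211 MB) → memory block 5 (remaining 301 MB)
P10 (220 MB) → memory block 5 (remaining 81 MB)
P11 (206 MB) → memory block 6 (remaining 306 MB)
P12 (181 MB) → memory block 6 (remaining 125 MB)
P13 (193 MB) → memory block 7 (remaining 319 MB)
P14 (195 MB) → memory block 7 (remaining 124 MB)
P15 (190 MB) → memory block 8 (remaining 322 MB)
P16 (193 MB) → memory block 8 (remaining 129 MB)
P17 (210 MB) → memory block 9 (remaining 302 MB)

9 memory blocks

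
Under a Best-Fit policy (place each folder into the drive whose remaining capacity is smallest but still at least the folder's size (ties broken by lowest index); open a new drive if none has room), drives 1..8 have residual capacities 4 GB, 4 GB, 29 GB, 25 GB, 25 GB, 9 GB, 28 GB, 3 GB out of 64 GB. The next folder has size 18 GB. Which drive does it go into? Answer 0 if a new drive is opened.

4

Drives with room: drive 3 (29 GB), drive 4 (25 GB), drive 5 (25 GB), drive 7 (28 GB).
Tightest fit is drive 4 with 25 GB free.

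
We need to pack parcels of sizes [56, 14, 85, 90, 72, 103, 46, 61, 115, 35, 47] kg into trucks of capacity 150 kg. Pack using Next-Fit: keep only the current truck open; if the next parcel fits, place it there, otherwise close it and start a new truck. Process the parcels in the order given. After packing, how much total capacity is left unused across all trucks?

476

Put 56 kg in truck 1; 94 kg remain.
Put 14 kg in truck 1; 80 kg remain.
Put 85 kg in truck 2; 65 kg remain.
Put 90 kg in truck 3; 60 kg remain.
Put 72 kg in truck 4; 78 kg remain.
Put 103 kg in truck 5; 47 kg remain.
Put 46 kg in truck 5; 1 kg remain.
Put 61 kg in truck 6; 89 kg remain.
Put 115 kg in truck 7; 35 kg remain.
Put 35 kg in truck 7; 0 kg remain.
Put 47 kg in truck 8; 103 kg remain.
8 trucks × 150 kg = 1200 kg; used 724 kg; unused 476 kg.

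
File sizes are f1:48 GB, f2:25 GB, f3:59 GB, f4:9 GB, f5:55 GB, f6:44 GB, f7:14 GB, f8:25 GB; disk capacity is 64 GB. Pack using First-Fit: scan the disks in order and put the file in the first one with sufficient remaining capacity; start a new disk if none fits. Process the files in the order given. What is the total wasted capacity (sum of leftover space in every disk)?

f1 (48 GB) → disk 1 (remaining 16 GB)
f2 (25 GB) → disk 2 (remaining 39 GB)
f3 (59 GB) → disk 3 (remaining 5 GB)
f4 (9 GB) → disk 1 (remaining 7 GB)
f5 (55 GB) → disk 4 (remaining 9 GB)
f6 (44 GB) → disk 5 (remaining 20 GB)
f7 (14 GB) → disk 2 (remaining 25 GB)
f8 (25 GB) → disk 2 (remaining 0 GB)
5 disks × 64 GB = 320 GB; used 279 GB; unused 41 GB.

41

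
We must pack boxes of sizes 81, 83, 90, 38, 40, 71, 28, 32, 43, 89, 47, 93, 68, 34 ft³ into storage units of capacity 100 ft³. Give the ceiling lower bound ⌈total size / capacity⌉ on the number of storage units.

9

Total size = 81 + 83 + 90 + 38 + 40 + 71 + 28 + 32 + 43 + 89 + 47 + 93 + 68 + 34 = 837 ft³.
⌈837 / 100⌉ = 9.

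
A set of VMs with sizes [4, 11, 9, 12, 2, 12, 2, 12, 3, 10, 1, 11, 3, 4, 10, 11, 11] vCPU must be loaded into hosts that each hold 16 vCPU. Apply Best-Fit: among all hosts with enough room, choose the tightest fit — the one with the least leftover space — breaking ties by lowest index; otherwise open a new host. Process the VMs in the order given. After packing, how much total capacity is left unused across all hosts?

host 1: place 4 vCPU, 12 vCPU left
host 1: place 11 vCPU, 1 vCPU left
host 2: place 9 vCPU, 7 vCPU left
host 3: place 12 vCPU, 4 vCPU left
host 3: place 2 vCPU, 2 vCPU left
host 4: place 12 vCPU, 4 vCPU left
host 3: place 2 vCPU, 0 vCPU left
host 5: place 12 vCPU, 4 vCPU left
host 4: place 3 vCPU, 1 vCPU left
host 6: place 10 vCPU, 6 vCPU left
host 1: place 1 vCPU, 0 vCPU left
host 7: place 11 vCPU, 5 vCPU left
host 5: place 3 vCPU, 1 vCPU left
host 7: place 4 vCPU, 1 vCPU left
host 8: place 10 vCPU, 6 vCPU left
host 9: place 11 vCPU, 5 vCPU left
host 10: place 11 vCPU, 5 vCPU left
10 hosts × 16 vCPU = 160 vCPU; used 128 vCPU; unused 32 vCPU.

32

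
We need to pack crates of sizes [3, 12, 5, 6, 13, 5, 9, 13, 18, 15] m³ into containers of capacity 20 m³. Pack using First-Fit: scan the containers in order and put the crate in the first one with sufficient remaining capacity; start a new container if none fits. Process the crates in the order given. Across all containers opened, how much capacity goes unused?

Put 3 m³ in container 1; 17 m³ remain.
Put 12 m³ in container 1; 5 m³ remain.
Put 5 m³ in container 1; 0 m³ remain.
Put 6 m³ in container 2; 14 m³ remain.
Put 13 m³ in container 2; 1 m³ remain.
Put 5 m³ in container 3; 15 m³ remain.
Put 9 m³ in container 3; 6 m³ remain.
Put 13 m³ in container 4; 7 m³ remain.
Put 18 m³ in container 5; 2 m³ remain.
Put 15 m³ in container 6; 5 m³ remain.
6 containers × 20 m³ = 120 m³; used 99 m³; unused 21 m³.

21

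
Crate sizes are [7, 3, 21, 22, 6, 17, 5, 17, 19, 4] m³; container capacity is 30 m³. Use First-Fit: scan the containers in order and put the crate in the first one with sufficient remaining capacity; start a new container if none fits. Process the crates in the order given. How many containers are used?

Put 7 m³ in container 1; 23 m³ remain.
Put 3 m³ in container 1; 20 m³ remain.
Put 21 m³ in container 2; 9 m³ remain.
Put 22 m³ in container 3; 8 m³ remain.
Put 6 m³ in container 1; 14 m³ remain.
Put 17 m³ in container 4; 13 m³ remain.
Put 5 m³ in container 1; 9 m³ remain.
Put 17 m³ in container 5; 13 m³ remain.
Put 19 m³ in container 6; 11 m³ remain.
Put 4 m³ in container 1; 5 m³ remain.

6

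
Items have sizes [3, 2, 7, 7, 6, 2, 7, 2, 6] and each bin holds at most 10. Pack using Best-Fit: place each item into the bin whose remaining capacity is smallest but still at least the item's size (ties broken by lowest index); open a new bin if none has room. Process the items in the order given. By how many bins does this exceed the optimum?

Best-Fit: [3,2] [7,2] [7,2] [6] [7] [6] → 6 bins.
Total size 42; any packing needs at least ⌈42/10⌉ = 5 bins.
An optimal packing achieves that bound: [7,3] [7,2] [7,2] [6,2] [6] → 5 bins.
Excess: 6 − 5 = 1.

1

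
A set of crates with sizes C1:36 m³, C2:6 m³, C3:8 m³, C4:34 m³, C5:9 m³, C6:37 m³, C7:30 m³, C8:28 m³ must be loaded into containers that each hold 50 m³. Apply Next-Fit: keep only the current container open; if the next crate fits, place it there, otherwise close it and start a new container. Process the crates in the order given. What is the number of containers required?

Put C1 (36 m³) in container 1; 14 m³ remain.
Put C2 (6 m³) in container 1; 8 m³ remain.
Put C3 (8 m³) in container 1; 0 m³ remain.
Put C4 (34 m³) in container 2; 16 m³ remain.
Put C5 (9 m³) in container 2; 7 m³ remain.
Put C6 (37 m³) in container 3; 13 m³ remain.
Put C7 (30 m³) in container 4; 20 m³ remain.
Put C8 (28 m³) in container 5; 22 m³ remain.

5 containers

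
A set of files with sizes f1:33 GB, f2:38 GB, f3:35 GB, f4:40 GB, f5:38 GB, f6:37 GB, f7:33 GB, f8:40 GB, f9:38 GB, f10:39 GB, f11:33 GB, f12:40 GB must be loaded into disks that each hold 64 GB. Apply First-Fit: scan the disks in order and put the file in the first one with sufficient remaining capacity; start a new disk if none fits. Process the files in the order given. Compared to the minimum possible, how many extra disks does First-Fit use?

0

First-Fit: [33] [38] [35] [40] [38] [37] [33] [40] [38] [39] [33] [40] → 12 disks.
12 files exceed 32 GB (half the capacity), and no two of those can share a disk, so at least 12 disks are needed.
So 12 is already optimal.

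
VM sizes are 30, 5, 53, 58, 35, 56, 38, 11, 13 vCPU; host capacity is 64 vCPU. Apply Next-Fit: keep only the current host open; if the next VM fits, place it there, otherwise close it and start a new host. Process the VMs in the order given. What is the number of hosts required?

host 1: place 30 vCPU, 34 vCPU left
host 1: place 5 vCPU, 29 vCPU left
host 2: place 53 vCPU, 11 vCPU left
host 3: place 58 vCPU, 6 vCPU left
host 4: place 35 vCPU, 29 vCPU left
host 5: place 56 vCPU, 8 vCPU left
host 6: place 38 vCPU, 26 vCPU left
host 6: place 11 vCPU, 15 vCPU left
host 6: place 13 vCPU, 2 vCPU left

6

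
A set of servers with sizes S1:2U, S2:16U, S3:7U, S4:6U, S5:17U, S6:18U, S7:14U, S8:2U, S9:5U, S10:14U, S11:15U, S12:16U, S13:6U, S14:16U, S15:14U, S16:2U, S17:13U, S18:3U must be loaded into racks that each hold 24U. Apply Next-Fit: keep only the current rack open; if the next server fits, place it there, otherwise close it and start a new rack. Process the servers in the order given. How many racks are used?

11

S1 (2U) → rack 1 (remaining 22U)
S2 (16U) → rack 1 (remaining 6U)
S3 (7U) → rack 2 (remaining 17U)
S4 (6U) → rack 2 (remaining 11U)
S5 (17U) → rack 3 (remaining 7U)
S6 (18U) → rack 4 (remaining 6U)
S7 (14U) → rack 5 (remaining 10U)
S8 (2U) → rack 5 (remaining 8U)
S9 (5U) → rack 5 (remaining 3U)
S10 (14U) → rack 6 (remaining 10U)
S11 (15U) → rack 7 (remaining 9U)
S12 (16U) → rack 8 (remaining 8U)
S13 (6U) → rack 8 (remaining 2U)
S14 (16U) → rack 9 (remaining 8U)
S15 (14U) → rack 10 (remaining 10U)
S16 (2U) → rack 10 (remaining 8U)
S17 (13U) → rack 11 (remaining 11U)
S18 (3U) → rack 11 (remaining 8U)
Final racks: [2,16] [7,6] [17] [18] [14,2,5] [14] [15] [16,6] [16] [14,2] [13,3].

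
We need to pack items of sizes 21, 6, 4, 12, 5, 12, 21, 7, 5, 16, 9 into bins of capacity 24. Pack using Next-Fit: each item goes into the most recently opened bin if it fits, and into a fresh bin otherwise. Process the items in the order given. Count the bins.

Put 21 in bin 1; 3 remain.
Put 6 in bin 2; 18 remain.
Put 4 in bin 2; 14 remain.
Put 12 in bin 2; 2 remain.
Put 5 in bin 3; 19 remain.
Put 12 in bin 3; 7 remain.
Put 21 in bin 4; 3 remain.
Put 7 in bin 5; 17 remain.
Put 5 in bin 5; 12 remain.
Put 16 in bin 6; 8 remain.
Put 9 in bin 7; 15 remain.

7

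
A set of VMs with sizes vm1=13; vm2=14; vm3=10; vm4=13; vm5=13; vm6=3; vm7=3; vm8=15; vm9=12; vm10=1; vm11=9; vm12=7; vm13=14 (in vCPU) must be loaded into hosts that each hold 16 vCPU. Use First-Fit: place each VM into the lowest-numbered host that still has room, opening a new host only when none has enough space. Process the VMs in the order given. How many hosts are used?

9

Put vm1 (13 vCPU) in host 1; 3 vCPU remain.
Put vm2 (14 vCPU) in host 2; 2 vCPU remain.
Put vm3 (10 vCPU) in host 3; 6 vCPU remain.
Put vm4 (13 vCPU) in host 4; 3 vCPU remain.
Put vm5 (13 vCPU) in host 5; 3 vCPU remain.
Put vm6 (3 vCPU) in host 1; 0 vCPU remain.
Put vm7 (3 vCPU) in host 3; 3 vCPU remain.
Put vm8 (15 vCPU) in host 6; 1 vCPU remain.
Put vm9 (12 vCPU) in host 7; 4 vCPU remain.
Put vm10 (1 vCPU) in host 2; 1 vCPU remain.
Put vm11 (9 vCPU) in host 8; 7 vCPU remain.
Put vm12 (7 vCPU) in host 8; 0 vCPU remain.
Put vm13 (14 vCPU) in host 9; 2 vCPU remain.
Final hosts: [13,3] [14,1] [10,3] [13] [13] [15] [12] [9,7] [14].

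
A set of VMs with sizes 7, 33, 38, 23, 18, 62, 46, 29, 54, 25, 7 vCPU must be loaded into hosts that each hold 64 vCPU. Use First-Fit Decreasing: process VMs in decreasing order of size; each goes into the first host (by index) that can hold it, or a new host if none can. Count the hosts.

Sorted descending: 62, 54, 46, 38, 33, 29, 25, 23, 18, 7, 7.
Put 62 vCPU in host 1; 2 vCPU remain.
Put 54 vCPU in host 2; 10 vCPU remain.
Put 46 vCPU in host 3; 18 vCPU remain.
Put 38 vCPU in host 4; 26 vCPU remain.
Put 33 vCPU in host 5; 31 vCPU remain.
Put 29 vCPU in host 5; 2 vCPU remain.
Put 25 vCPU in host 4; 1 vCPU remain.
Put 23 vCPU in host 6; 41 vCPU remain.
Put 18 vCPU in host 3; 0 vCPU remain.
Put 7 vCPU in host 2; 3 vCPU remain.
Put 7 vCPU in host 6; 34 vCPU remain.
Final hosts: [62] [54,7] [46,18] [38,25] [33,29] [23,7].

6 hosts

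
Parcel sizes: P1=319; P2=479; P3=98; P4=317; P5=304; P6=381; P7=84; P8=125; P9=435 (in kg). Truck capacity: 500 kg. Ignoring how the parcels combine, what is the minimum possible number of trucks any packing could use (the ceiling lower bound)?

6

Total size = 319 + 479 + 98 + 317 + 304 + 381 + 84 + 125 + 435 = 2542 kg.
⌈2542 / 500⌉ = 6.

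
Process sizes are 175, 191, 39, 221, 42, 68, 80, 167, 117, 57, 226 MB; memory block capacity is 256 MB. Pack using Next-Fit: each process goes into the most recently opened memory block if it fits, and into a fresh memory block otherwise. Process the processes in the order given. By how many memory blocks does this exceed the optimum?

Next-Fit: [175] [191,39] [221] [42,68,80] [167] [117,57] [226] → 7 memory blocks.
Total size 1383 MB; any packing needs at least ⌈1383/256⌉ = 6 memory blocks.
An optimal packing achieves that bound: [226] [221] [191,57] [175,80] [167,68] [117,42,39] → 6 memory blocks.
Excess: 7 − 6 = 1.

1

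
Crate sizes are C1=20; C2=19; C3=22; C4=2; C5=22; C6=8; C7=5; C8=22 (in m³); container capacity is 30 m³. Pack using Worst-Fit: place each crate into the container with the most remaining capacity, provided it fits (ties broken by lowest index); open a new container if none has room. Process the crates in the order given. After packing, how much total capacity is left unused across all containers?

Put C1 (20 m³) in container 1; 10 m³ remain.
Put C2 (19 m³) in container 2; 11 m³ remain.
Put C3 (22 m³) in container 3; 8 m³ remain.
Put C4 (2 m³) in container 2; 9 m³ remain.
Put C5 (22 m³) in container 4; 8 m³ remain.
Put C6 (8 m³) in container 1; 2 m³ remain.
Put C7 (5 m³) in container 2; 4 m³ remain.
Put C8 (22 m³) in container 5; 8 m³ remain.
5 containers × 30 m³ = 150 m³; used 120 m³; unused 30 m³.

30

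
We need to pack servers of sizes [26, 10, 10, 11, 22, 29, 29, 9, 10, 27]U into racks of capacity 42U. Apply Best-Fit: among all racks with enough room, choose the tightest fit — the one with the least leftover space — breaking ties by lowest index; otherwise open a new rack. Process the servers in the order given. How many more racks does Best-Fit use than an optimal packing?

Best-Fit: [26,10] [10,11] [22] [29,9] [29,10] [27] → 6 racks.
Total size 183U; any packing needs at least ⌈183/42⌉ = 5 racks.
An optimal packing achieves that bound: [29,11] [29,10] [27,10] [26,10] [22,9] → 5 racks.
Excess: 6 − 5 = 1.

1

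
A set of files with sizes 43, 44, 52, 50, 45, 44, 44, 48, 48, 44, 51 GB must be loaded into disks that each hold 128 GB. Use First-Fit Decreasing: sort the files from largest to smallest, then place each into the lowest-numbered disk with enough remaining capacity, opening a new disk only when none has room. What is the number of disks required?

Sorted descending: 52, 51, 50, 48, 48, 45, 44, 44, 44, 44, 43.
Put 52 GB in disk 1; 76 GB remain.
Put 51 GB in disk 1; 25 GB remain.
Put 50 GB in disk 2; 78 GB remain.
Put 48 GB in disk 2; 30 GB remain.
Put 48 GB in disk 3; 80 GB remain.
Put 45 GB in disk 3; 35 GB remain.
Put 44 GB in disk 4; 84 GB remain.
Put 44 GB in disk 4; 40 GB remain.
Put 44 GB in disk 5; 84 GB remain.
Put 44 GB in disk 5; 40 GB remain.
Put 43 GB in disk 6; 85 GB remain.
Final disks: [52,51] [50,48] [48,45] [44,44] [44,44] [43].

6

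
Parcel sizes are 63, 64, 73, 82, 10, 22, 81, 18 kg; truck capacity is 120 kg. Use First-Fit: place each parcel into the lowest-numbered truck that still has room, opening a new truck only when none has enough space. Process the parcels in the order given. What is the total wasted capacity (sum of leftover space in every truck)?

187

Put 63 kg in truck 1; 57 kg remain.
Put 64 kg in truck 2; 56 kg remain.
Put 73 kg in truck 3; 47 kg remain.
Put 82 kg in truck 4; 38 kg remain.
Put 10 kg in truck 1; 47 kg remain.
Put 22 kg in truck 1; 25 kg remain.
Put 81 kg in truck 5; 39 kg remain.
Put 18 kg in truck 1; 7 kg remain.
5 trucks × 120 kg = 600 kg; used 413 kg; unused 187 kg.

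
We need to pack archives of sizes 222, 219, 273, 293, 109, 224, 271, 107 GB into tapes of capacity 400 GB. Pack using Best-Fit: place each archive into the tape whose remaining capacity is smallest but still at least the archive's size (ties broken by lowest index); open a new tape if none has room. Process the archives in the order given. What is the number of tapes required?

6

Put 222 GB in tape 1; 178 GB remain.
Put 219 GB in tape 2; 181 GB remain.
Put 273 GB in tape 3; 127 GB remain.
Put 293 GB in tape 4; 107 GB remain.
Put 109 GB in tape 3; 18 GB remain.
Put 224 GB in tape 5; 176 GB remain.
Put 271 GB in tape 6; 129 GB remain.
Put 107 GB in tape 4; 0 GB remain.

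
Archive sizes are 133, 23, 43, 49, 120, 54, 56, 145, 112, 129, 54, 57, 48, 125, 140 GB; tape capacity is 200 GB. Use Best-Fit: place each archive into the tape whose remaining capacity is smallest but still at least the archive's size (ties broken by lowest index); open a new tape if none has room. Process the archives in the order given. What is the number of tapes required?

Put 133 GB in tape 1; 67 GB remain.
Put 23 GB in tape 1; 44 GB remain.
Put 43 GB in tape 1; 1 GB remain.
Put 49 GB in tape 2; 151 GB remain.
Put 120 GB in tape 2; 31 GB remain.
Put 54 GB in tape 3; 146 GB remain.
Put 56 GB in tape 3; 90 GB remain.
Put 145 GB in tape 4; 55 GB remain.
Put 112 GB in tape 5; 88 GB remain.
Put 129 GB in tape 6; 71 GB remain.
Put 54 GB in tape 4; 1 GB remain.
Put 57 GB in tape 6; 14 GB remain.
Put 48 GB in tape 5; 40 GB remain.
Put 125 GB in tape 7; 75 GB remain.
Put 140 GB in tape 8; 60 GB remain.
Final tapes: [133,23,43] [49,120] [54,56] [145,54] [112,48] [129,57] [125] [140].

8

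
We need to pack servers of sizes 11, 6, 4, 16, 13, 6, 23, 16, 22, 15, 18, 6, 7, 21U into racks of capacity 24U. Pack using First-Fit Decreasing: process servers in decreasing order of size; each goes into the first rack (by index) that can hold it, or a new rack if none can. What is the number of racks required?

Sorted descending: 23, 22, 21, 18, 16, 16, 15, 13, 11, 7, 6, 6, 6, 4.
23U → rack 1 (remaining 1U)
22U → rack 2 (remaining 2U)
21U → rack 3 (remaining 3U)
18U → rack 4 (remaining 6U)
16U → rack 5 (remaining 8U)
16U → rack 6 (remaining 8U)
15U → rack 7 (remaining 9U)
13U → rack 8 (remaining 11U)
11U → rack 8 (remaining 0U)
7U → rack 5 (remaining 1U)
6U → rack 4 (remaining 0U)
6U → rack 6 (remaining 2U)
6U → rack 7 (remaining 3U)
4U → rack 9 (remaining 20U)
Final racks: [23] [22] [21] [18,6] [16,7] [16,6] [15,6] [13,11] [4].

9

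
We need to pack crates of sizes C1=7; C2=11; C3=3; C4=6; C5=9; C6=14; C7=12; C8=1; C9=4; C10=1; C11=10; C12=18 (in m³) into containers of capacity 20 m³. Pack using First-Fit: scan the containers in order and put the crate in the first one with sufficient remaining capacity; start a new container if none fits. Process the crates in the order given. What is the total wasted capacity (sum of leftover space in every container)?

container 1: place C1 (7 m³), 13 m³ left
container 1: place C2 (11 m³), 2 m³ left
container 2: place C3 (3 m³), 17 m³ left
container 2: place C4 (6 m³), 11 m³ left
container 2: place C5 (9 m³), 2 m³ left
container 3: place C6 (14 m³), 6 m³ left
container 4: place C7 (12 m³), 8 m³ left
container 1: place C8 (1 m³), 1 m³ left
container 3: place C9 (4 m³), 2 m³ left
container 1: place C10 (1 m³), 0 m³ left
container 5: place C11 (10 m³), 10 m³ left
container 6: place C12 (18 m³), 2 m³ left
6 containers × 20 m³ = 120 m³; used 96 m³; unused 24 m³.

24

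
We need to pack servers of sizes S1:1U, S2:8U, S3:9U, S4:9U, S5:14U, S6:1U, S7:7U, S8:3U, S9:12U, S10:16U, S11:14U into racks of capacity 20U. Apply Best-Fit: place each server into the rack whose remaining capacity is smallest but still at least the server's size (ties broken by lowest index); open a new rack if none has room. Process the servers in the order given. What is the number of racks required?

6 racks

rack 1: place S1 (1U), 19U left
rack 1: place S2 (8U), 11U left
rack 1: place S3 (9U), 2U left
rack 2: place S4 (9U), 11U left
rack 3: place S5 (14U), 6U left
rack 1: place S6 (1U), 1U left
rack 2: place S7 (7U), 4U left
rack 2: place S8 (3U), 1U left
rack 4: place S9 (12U), 8U left
rack 5: place S10 (16U), 4U left
rack 6: place S11 (14U), 6U left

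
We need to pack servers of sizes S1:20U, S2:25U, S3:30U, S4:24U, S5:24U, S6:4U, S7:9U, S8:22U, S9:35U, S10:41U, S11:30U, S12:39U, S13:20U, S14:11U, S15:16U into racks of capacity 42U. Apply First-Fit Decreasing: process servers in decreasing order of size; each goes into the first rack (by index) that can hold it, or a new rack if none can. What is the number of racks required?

10 racks

Sorted descending: 41, 39, 35, 30, 30, 25, 24, 24, 22, 20, 20, 16, 11, 9, 4.
41U → rack 1 (remaining 1U)
39U → rack 2 (remaining 3U)
35U → rack 3 (remaining 7U)
30U → rack 4 (remaining 12U)
30U → rack 5 (remaining 12U)
25U → rack 6 (remaining 17U)
24U → rack 7 (remaining 18U)
24U → rack 8 (remaining 18U)
22U → rack 9 (remaining 20U)
20U → rack 9 (remaining 0U)
20U → rack 10 (remaining 22U)
16U → rack 6 (remaining 1U)
11U → rack 4 (remaining 1U)
9U → rack 5 (remaining 3U)
4U → rack 3 (remaining 3U)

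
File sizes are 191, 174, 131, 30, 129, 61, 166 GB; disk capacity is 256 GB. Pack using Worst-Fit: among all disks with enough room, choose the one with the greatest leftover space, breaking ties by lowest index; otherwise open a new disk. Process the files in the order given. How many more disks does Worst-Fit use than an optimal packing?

Worst-Fit: [191] [174] [131,30] [129,61] [166] → 5 disks.
5 files exceed 128 GB (half the capacity), and no two of those can share a disk, so at least 5 disks are needed.
So 5 is already optimal.

0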